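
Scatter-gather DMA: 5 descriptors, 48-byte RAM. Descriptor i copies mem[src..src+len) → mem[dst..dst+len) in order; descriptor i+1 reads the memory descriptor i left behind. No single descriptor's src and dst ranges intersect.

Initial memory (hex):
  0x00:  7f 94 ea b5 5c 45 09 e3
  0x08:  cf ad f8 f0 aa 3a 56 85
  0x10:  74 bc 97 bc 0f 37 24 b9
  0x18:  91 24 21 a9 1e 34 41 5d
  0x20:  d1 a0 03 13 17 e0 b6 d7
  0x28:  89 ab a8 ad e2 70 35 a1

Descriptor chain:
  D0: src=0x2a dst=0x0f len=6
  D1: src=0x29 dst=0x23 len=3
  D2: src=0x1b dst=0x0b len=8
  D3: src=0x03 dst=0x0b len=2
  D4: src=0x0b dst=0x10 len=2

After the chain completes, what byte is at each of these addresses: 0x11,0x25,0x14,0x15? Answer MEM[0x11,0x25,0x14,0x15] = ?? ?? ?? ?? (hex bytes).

MEM[0x11,0x25,0x14,0x15] = 5c ad a1 37

#0 dst[0x0f+6] := {0xa8,0xad,0xe2,0x70,0x35,0xa1}
#1 dst[0x23+3] := {0xab,0xa8,0xad}
#2 dst[0x0b+8] := {0xa9,0x1e,0x34,0x41,0x5d,0xd1,0xa0,0x03}
#3 dst[0x0b+2] := {0xb5,0x5c}
#4 dst[0x10+2] := {0xb5,0x5c}
query mem[0x11]=0x5c, mem[0x25]=0xad, mem[0x14]=0xa1, mem[0x15]=0x37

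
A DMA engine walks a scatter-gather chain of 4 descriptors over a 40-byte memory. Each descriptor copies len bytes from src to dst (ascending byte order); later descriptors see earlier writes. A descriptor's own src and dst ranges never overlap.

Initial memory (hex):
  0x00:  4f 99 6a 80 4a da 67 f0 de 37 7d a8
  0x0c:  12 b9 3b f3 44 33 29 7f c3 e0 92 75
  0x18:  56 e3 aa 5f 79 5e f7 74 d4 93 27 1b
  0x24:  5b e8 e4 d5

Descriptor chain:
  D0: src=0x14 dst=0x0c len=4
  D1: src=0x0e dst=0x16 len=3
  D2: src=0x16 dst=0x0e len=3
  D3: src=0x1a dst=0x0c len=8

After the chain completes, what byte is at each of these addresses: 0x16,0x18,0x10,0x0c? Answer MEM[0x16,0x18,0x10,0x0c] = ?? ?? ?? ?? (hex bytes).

#0 dst[0x0c+4] := {0xc3,0xe0,0x92,0x75}
#1 dst[0x16+3] := {0x92,0x75,0x44}
#2 dst[0x0e+3] := {0x92,0x75,0x44}
#3 dst[0x0c+8] := {0xaa,0x5f,0x79,0x5e,0xf7,0x74,0xd4,0x93}
query mem[0x16]=0x92, mem[0x18]=0x44, mem[0x10]=0xf7, mem[0x0c]=0xaa

MEM[0x16,0x18,0x10,0x0c] = 92 44 f7 aa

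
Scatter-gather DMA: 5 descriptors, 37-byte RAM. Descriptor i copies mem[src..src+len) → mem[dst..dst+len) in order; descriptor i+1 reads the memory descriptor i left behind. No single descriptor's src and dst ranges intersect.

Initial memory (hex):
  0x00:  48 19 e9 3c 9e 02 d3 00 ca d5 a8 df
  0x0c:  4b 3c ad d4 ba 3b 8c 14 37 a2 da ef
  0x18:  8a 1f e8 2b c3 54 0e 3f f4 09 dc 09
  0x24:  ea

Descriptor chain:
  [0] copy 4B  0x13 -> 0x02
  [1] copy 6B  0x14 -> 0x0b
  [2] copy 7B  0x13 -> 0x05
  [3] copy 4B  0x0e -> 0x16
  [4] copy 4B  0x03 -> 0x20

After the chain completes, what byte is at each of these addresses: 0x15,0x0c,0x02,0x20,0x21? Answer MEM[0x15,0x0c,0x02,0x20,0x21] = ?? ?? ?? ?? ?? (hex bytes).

[0] 0x13->0x02 len=4 : 14 37 a2 da
[1] 0x14->0x0b len=6 : 37 a2 da ef 8a 1f
[2] 0x13->0x05 len=7 : 14 37 a2 da ef 8a 1f
[3] 0x0e->0x16 len=4 : ef 8a 1f 3b
[4] 0x03->0x20 len=4 : 37 a2 14 37
query mem[0x15]=0xa2, mem[0x0c]=0xa2, mem[0x02]=0x14, mem[0x20]=0x37, mem[0x21]=0xa2

MEM[0x15,0x0c,0x02,0x20,0x21] = a2 a2 14 37 a2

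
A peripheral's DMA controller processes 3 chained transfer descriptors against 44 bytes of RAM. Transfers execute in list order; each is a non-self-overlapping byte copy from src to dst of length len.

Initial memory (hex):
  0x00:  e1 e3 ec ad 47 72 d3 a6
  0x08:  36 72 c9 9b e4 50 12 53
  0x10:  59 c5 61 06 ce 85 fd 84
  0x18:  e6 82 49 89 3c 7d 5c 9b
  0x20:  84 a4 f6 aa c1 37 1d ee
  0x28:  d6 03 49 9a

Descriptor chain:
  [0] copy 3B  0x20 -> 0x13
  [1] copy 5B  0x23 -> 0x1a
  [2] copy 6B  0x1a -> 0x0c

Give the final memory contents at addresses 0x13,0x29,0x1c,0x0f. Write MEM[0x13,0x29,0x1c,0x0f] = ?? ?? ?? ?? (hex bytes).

MEM[0x13,0x29,0x1c,0x0f] = 84 03 37 1d

  after D0: wrote 3B at 0x13 = 84a4f6
  after D1: wrote 5B at 0x1a = aac1371dee
  after D2: wrote 6B at 0x0c = aac1371dee9b
query mem[0x13]=0x84, mem[0x29]=0x03, mem[0x1c]=0x37, mem[0x0f]=0x1d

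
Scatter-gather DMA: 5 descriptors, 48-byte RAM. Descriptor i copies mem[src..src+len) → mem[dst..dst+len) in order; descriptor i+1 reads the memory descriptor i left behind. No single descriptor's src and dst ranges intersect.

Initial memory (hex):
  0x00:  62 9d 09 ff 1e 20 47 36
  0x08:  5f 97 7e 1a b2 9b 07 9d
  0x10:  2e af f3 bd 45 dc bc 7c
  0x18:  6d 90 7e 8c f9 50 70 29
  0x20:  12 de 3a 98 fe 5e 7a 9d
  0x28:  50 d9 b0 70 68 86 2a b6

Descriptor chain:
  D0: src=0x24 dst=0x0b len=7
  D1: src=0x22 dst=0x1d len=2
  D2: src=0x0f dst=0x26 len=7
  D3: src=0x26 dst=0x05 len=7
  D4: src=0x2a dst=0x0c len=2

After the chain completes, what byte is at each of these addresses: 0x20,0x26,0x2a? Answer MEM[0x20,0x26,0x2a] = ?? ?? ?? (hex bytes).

MEM[0x20,0x26,0x2a] = 12 50 bd

  after D0: wrote 7B at 0x0b = fe5e7a9d50d9b0
  after D1: wrote 2B at 0x1d = 3a98
  after D2: wrote 7B at 0x26 = 50d9b0f3bd45dc
  after D3: wrote 7B at 0x05 = 50d9b0f3bd45dc
  after D4: wrote 2B at 0x0c = bd45
query mem[0x20]=0x12, mem[0x26]=0x50, mem[0x2a]=0xbd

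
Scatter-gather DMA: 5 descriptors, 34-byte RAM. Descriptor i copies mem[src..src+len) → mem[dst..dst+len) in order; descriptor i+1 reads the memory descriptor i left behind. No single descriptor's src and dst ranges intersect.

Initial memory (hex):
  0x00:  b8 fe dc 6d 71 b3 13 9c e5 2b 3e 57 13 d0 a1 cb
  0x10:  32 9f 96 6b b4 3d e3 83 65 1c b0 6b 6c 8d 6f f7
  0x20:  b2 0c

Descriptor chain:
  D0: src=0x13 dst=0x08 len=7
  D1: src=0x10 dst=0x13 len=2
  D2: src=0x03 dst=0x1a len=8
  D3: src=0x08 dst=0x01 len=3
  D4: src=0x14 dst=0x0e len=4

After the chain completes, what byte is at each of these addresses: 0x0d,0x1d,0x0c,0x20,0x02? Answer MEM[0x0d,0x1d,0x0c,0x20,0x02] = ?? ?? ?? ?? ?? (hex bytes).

  after D0: wrote 7B at 0x08 = 6bb43de383651c
  after D1: wrote 2B at 0x13 = 329f
  after D2: wrote 8B at 0x1a = 6d71b3139c6bb43d
  after D3: wrote 3B at 0x01 = 6bb43d
  after D4: wrote 4B at 0x0e = 9f3de383
query mem[0x0d]=0x65, mem[0x1d]=0x13, mem[0x0c]=0x83, mem[0x20]=0xb4, mem[0x02]=0xb4

MEM[0x0d,0x1d,0x0c,0x20,0x02] = 65 13 83 b4 b4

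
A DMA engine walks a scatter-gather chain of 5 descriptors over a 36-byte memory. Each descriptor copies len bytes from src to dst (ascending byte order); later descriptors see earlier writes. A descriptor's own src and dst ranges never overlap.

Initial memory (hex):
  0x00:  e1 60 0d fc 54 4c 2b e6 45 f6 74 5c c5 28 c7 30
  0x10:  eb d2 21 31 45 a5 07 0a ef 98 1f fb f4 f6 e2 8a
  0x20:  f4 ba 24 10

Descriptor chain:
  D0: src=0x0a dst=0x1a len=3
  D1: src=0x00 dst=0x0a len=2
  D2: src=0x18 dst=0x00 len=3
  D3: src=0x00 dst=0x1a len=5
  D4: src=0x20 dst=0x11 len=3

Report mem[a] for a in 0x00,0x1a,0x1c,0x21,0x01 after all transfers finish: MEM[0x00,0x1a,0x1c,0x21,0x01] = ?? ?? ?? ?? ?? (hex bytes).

D0: mem[0x1a..0x1c] <- [74 5c c5]
D1: mem[0x0a..0x0b] <- [e1 60]
D2: mem[0x00..0x02] <- [ef 98 74]
D3: mem[0x1a..0x1e] <- [ef 98 74 fc 54]
D4: mem[0x11..0x13] <- [f4 ba 24]
query mem[0x00]=0xef, mem[0x1a]=0xef, mem[0x1c]=0x74, mem[0x21]=0xba, mem[0x01]=0x98

MEM[0x00,0x1a,0x1c,0x21,0x01] = ef ef 74 ba 98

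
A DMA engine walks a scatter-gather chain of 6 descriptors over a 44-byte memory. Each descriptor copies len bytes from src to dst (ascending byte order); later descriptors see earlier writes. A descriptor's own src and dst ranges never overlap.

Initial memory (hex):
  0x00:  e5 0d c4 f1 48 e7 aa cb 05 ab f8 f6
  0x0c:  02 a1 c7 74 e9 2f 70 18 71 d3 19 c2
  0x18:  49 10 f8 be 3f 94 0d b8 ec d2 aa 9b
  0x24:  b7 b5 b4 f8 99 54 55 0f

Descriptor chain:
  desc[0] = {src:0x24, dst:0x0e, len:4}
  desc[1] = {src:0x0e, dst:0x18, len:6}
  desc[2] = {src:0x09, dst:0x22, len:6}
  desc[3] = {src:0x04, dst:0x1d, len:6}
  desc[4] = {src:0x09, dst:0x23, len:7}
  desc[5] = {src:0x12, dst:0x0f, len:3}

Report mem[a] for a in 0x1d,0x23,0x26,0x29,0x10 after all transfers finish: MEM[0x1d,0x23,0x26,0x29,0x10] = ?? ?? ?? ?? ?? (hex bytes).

D0: mem[0x0e..0x11] <- [b7 b5 b4 f8]
D1: mem[0x18..0x1d] <- [b7 b5 b4 f8 70 18]
D2: mem[0x22..0x27] <- [ab f8 f6 02 a1 b7]
D3: mem[0x1d..0x22] <- [48 e7 aa cb 05 ab]
D4: mem[0x23..0x29] <- [ab f8 f6 02 a1 b7 b5]
D5: mem[0x0f..0x11] <- [70 18 71]
query mem[0x1d]=0x48, mem[0x23]=0xab, mem[0x26]=0x02, mem[0x29]=0xb5, mem[0x10]=0x18

MEM[0x1d,0x23,0x26,0x29,0x10] = 48 ab 02 b5 18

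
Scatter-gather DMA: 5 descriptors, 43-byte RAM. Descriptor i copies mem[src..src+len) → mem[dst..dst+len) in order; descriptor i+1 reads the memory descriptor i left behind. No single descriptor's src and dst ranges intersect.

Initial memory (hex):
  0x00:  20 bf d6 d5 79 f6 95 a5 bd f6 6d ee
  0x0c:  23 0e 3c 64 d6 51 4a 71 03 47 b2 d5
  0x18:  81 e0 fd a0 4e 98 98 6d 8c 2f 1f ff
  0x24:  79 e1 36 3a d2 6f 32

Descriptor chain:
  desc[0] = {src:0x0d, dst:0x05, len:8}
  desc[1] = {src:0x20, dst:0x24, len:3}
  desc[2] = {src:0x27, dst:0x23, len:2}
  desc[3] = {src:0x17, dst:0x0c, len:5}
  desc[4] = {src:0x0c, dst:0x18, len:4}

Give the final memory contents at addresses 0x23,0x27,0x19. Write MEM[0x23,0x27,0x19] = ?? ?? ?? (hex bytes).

  after D0: wrote 8B at 0x05 = 0e3c64d6514a7103
  after D1: wrote 3B at 0x24 = 8c2f1f
  after D2: wrote 2B at 0x23 = 3ad2
  after D3: wrote 5B at 0x0c = d581e0fda0
  after D4: wrote 4B at 0x18 = d581e0fd
query mem[0x23]=0x3a, mem[0x27]=0x3a, mem[0x19]=0x81

MEM[0x23,0x27,0x19] = 3a 3a 81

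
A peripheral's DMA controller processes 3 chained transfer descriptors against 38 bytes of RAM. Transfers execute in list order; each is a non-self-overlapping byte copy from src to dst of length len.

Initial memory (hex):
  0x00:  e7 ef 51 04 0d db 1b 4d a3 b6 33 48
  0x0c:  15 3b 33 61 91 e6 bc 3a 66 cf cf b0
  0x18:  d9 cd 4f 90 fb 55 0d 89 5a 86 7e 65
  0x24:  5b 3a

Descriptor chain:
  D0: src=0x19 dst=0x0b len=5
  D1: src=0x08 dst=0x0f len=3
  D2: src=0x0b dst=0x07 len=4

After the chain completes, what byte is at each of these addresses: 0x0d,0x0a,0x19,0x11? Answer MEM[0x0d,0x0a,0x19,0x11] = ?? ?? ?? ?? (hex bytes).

  after D0: wrote 5B at 0x0b = cd4f90fb55
  after D1: wrote 3B at 0x0f = a3b633
  after D2: wrote 4B at 0x07 = cd4f90fb
query mem[0x0d]=0x90, mem[0x0a]=0xfb, mem[0x19]=0xcd, mem[0x11]=0x33

MEM[0x0d,0x0a,0x19,0x11] = 90 fb cd 33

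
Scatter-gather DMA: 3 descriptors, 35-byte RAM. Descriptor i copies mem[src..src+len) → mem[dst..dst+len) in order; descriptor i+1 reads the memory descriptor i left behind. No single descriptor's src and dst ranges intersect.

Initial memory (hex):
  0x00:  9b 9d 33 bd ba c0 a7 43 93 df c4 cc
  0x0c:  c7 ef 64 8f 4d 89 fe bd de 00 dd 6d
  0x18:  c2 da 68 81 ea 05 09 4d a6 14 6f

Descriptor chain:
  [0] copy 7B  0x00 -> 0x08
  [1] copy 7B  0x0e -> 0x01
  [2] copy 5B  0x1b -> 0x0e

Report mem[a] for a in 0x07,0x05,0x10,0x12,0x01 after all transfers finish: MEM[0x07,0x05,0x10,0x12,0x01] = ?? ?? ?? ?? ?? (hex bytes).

MEM[0x07,0x05,0x10,0x12,0x01] = de fe 05 4d a7

#0 dst[0x08+7] := {0x9b,0x9d,0x33,0xbd,0xba,0xc0,0xa7}
#1 dst[0x01+7] := {0xa7,0x8f,0x4d,0x89,0xfe,0xbd,0xde}
#2 dst[0x0e+5] := {0x81,0xea,0x05,0x09,0x4d}
query mem[0x07]=0xde, mem[0x05]=0xfe, mem[0x10]=0x05, mem[0x12]=0x4d, mem[0x01]=0xa7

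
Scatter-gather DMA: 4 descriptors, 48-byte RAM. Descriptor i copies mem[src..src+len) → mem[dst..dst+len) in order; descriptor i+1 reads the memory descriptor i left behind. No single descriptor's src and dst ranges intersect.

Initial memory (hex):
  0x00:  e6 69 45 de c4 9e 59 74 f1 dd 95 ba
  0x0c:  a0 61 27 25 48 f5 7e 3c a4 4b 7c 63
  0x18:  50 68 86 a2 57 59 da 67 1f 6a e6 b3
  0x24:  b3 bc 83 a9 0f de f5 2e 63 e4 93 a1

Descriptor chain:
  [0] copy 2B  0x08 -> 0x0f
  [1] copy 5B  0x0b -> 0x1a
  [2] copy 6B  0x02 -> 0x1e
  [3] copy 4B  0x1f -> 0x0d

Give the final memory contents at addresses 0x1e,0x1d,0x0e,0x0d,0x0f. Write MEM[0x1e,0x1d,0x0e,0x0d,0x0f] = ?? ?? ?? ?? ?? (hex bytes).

#0 dst[0x0f+2] := {0xf1,0xdd}
#1 dst[0x1a+5] := {0xba,0xa0,0x61,0x27,0xf1}
#2 dst[0x1e+6] := {0x45,0xde,0xc4,0x9e,0x59,0x74}
#3 dst[0x0d+4] := {0xde,0xc4,0x9e,0x59}
query mem[0x1e]=0x45, mem[0x1d]=0x27, mem[0x0e]=0xc4, mem[0x0d]=0xde, mem[0x0f]=0x9e

MEM[0x1e,0x1d,0x0e,0x0d,0x0f] = 45 27 c4 de 9e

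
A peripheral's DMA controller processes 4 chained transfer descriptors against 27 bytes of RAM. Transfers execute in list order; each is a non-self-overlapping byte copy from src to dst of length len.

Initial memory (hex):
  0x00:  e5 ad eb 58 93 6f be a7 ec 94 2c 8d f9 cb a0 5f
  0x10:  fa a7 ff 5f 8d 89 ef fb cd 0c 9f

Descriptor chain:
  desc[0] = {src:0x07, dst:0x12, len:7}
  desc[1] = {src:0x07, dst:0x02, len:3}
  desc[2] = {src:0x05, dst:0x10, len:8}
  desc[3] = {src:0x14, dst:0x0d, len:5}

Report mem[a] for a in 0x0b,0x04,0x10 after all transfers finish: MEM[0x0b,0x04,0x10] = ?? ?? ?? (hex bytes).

MEM[0x0b,0x04,0x10] = 8d 94 f9

[0] 0x07->0x12 len=7 : a7 ec 94 2c 8d f9 cb
[1] 0x07->0x02 len=3 : a7 ec 94
[2] 0x05->0x10 len=8 : 6f be a7 ec 94 2c 8d f9
[3] 0x14->0x0d len=5 : 94 2c 8d f9 cb
query mem[0x0b]=0x8d, mem[0x04]=0x94, mem[0x10]=0xf9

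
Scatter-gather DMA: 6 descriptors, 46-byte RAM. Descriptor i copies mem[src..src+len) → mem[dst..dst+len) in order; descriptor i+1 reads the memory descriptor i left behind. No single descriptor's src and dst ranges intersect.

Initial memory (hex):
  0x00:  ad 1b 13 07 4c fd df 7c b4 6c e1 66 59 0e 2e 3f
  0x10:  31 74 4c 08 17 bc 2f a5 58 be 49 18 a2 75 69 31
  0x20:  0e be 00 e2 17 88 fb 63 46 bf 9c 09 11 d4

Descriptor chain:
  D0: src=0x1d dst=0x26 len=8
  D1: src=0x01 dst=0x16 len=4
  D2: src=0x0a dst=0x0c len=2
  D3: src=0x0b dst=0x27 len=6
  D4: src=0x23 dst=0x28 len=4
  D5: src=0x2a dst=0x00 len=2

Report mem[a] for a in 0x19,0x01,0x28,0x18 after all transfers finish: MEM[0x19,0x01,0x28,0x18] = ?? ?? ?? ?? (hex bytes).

MEM[0x19,0x01,0x28,0x18] = 4c 75 e2 07

D0: mem[0x26..0x2d] <- [75 69 31 0e be 00 e2 17]
D1: mem[0x16..0x19] <- [1b 13 07 4c]
D2: mem[0x0c..0x0d] <- [e1 66]
D3: mem[0x27..0x2c] <- [66 e1 66 2e 3f 31]
D4: mem[0x28..0x2b] <- [e2 17 88 75]
D5: mem[0x00..0x01] <- [88 75]
query mem[0x19]=0x4c, mem[0x01]=0x75, mem[0x28]=0xe2, mem[0x18]=0x07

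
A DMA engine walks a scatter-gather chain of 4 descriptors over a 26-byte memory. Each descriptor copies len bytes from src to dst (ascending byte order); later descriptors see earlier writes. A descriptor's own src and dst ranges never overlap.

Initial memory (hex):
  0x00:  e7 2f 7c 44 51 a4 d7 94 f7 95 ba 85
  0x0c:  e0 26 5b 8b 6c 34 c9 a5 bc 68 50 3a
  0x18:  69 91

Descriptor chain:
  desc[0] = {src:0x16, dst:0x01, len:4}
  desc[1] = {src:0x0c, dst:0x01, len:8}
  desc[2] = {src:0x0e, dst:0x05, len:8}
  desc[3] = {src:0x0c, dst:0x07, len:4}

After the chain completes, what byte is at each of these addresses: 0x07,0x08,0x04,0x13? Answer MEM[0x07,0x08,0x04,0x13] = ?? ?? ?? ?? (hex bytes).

D0: mem[0x01..0x04] <- [50 3a 69 91]
D1: mem[0x01..0x08] <- [e0 26 5b 8b 6c 34 c9 a5]
D2: mem[0x05..0x0c] <- [5b 8b 6c 34 c9 a5 bc 68]
D3: mem[0x07..0x0a] <- [68 26 5b 8b]
query mem[0x07]=0x68, mem[0x08]=0x26, mem[0x04]=0x8b, mem[0x13]=0xa5

MEM[0x07,0x08,0x04,0x13] = 68 26 8b a5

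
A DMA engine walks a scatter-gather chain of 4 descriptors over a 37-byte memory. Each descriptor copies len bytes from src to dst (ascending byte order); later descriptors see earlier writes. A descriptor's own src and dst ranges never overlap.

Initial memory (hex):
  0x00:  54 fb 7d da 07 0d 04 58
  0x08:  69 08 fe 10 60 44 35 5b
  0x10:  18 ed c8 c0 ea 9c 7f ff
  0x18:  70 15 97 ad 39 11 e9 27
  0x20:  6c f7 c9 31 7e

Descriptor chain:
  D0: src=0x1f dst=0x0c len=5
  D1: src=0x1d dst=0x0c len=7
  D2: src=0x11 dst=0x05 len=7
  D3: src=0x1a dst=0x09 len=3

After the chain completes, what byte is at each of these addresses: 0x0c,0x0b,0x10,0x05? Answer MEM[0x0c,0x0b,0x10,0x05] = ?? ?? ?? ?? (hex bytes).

#0 dst[0x0c+5] := {0x27,0x6c,0xf7,0xc9,0x31}
#1 dst[0x0c+7] := {0x11,0xe9,0x27,0x6c,0xf7,0xc9,0x31}
#2 dst[0x05+7] := {0xc9,0x31,0xc0,0xea,0x9c,0x7f,0xff}
#3 dst[0x09+3] := {0x97,0xad,0x39}
query mem[0x0c]=0x11, mem[0x0b]=0x39, mem[0x10]=0xf7, mem[0x05]=0xc9

MEM[0x0c,0x0b,0x10,0x05] = 11 39 f7 c9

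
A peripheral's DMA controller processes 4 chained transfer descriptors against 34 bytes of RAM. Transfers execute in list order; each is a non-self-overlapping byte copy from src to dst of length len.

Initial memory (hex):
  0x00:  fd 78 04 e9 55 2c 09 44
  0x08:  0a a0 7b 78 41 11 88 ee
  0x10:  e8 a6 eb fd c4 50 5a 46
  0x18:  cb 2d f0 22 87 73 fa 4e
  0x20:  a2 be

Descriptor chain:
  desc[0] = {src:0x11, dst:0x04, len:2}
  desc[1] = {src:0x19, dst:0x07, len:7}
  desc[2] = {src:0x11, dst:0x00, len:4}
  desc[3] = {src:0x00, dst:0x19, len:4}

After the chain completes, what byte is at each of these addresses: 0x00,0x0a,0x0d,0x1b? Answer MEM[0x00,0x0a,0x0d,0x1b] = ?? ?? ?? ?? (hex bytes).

MEM[0x00,0x0a,0x0d,0x1b] = a6 87 4e fd

#0 dst[0x04+2] := {0xa6,0xeb}
#1 dst[0x07+7] := {0x2d,0xf0,0x22,0x87,0x73,0xfa,0x4e}
#2 dst[0x00+4] := {0xa6,0xeb,0xfd,0xc4}
#3 dst[0x19+4] := {0xa6,0xeb,0xfd,0xc4}
query mem[0x00]=0xa6, mem[0x0a]=0x87, mem[0x0d]=0x4e, mem[0x1b]=0xfd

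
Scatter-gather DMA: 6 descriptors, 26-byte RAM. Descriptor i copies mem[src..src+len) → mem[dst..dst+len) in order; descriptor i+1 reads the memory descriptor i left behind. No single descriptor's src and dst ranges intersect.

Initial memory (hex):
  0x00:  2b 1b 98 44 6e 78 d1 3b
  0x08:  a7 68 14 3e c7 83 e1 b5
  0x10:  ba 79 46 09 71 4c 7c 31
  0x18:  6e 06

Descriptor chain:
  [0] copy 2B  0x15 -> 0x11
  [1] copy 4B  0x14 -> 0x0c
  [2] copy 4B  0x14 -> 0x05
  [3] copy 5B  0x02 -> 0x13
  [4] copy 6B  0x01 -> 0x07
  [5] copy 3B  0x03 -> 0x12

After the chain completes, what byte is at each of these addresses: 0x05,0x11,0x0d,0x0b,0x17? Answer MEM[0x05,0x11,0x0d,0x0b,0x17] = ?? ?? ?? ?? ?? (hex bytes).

#0 dst[0x11+2] := {0x4c,0x7c}
#1 dst[0x0c+4] := {0x71,0x4c,0x7c,0x31}
#2 dst[0x05+4] := {0x71,0x4c,0x7c,0x31}
#3 dst[0x13+5] := {0x98,0x44,0x6e,0x71,0x4c}
#4 dst[0x07+6] := {0x1b,0x98,0x44,0x6e,0x71,0x4c}
#5 dst[0x12+3] := {0x44,0x6e,0x71}
query mem[0x05]=0x71, mem[0x11]=0x4c, mem[0x0d]=0x4c, mem[0x0b]=0x71, mem[0x17]=0x4c

MEM[0x05,0x11,0x0d,0x0b,0x17] = 71 4c 4c 71 4c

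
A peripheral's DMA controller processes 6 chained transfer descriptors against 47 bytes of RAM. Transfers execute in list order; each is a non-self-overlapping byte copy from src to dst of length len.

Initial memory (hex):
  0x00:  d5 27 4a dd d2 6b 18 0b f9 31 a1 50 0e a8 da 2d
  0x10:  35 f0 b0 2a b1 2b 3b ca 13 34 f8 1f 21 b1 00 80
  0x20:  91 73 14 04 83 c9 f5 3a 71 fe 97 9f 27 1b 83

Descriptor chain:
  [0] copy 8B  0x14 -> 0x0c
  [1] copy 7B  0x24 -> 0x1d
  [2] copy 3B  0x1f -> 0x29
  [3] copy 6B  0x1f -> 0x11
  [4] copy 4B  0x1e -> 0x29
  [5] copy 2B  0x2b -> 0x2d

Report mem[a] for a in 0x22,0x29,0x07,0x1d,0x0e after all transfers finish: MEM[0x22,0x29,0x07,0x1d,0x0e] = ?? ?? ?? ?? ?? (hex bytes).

MEM[0x22,0x29,0x07,0x1d,0x0e] = fe c9 0b 83 3b

D0: mem[0x0c..0x13] <- [b1 2b 3b ca 13 34 f8 1f]
D1: mem[0x1d..0x23] <- [83 c9 f5 3a 71 fe 97]
D2: mem[0x29..0x2b] <- [f5 3a 71]
D3: mem[0x11..0x16] <- [f5 3a 71 fe 97 83]
D4: mem[0x29..0x2c] <- [c9 f5 3a 71]
D5: mem[0x2d..0x2e] <- [3a 71]
query mem[0x22]=0xfe, mem[0x29]=0xc9, mem[0x07]=0x0b, mem[0x1d]=0x83, mem[0x0e]=0x3b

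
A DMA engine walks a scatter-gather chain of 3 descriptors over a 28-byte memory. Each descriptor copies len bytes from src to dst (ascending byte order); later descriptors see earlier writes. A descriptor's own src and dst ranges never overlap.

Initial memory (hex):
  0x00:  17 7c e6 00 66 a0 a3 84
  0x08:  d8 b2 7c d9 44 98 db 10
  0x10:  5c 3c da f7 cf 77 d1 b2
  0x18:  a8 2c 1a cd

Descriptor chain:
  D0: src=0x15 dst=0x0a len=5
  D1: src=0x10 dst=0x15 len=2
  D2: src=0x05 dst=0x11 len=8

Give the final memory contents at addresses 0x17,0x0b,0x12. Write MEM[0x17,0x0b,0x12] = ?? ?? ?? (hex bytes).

  after D0: wrote 5B at 0x0a = 77d1b2a82c
  after D1: wrote 2B at 0x15 = 5c3c
  after D2: wrote 8B at 0x11 = a0a384d8b277d1b2
query mem[0x17]=0xd1, mem[0x0b]=0xd1, mem[0x12]=0xa3

MEM[0x17,0x0b,0x12] = d1 d1 a3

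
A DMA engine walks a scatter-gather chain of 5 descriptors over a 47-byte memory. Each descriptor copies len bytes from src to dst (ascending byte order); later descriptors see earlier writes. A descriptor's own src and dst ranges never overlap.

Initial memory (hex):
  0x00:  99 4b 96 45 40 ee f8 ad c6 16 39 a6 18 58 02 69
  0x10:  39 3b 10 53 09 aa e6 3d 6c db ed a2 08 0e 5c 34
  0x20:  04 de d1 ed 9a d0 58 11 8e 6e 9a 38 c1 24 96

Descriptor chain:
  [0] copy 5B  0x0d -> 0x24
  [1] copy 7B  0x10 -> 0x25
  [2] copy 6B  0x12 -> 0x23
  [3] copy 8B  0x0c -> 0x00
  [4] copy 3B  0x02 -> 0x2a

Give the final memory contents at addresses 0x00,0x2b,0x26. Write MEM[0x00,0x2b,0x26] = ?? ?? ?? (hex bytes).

MEM[0x00,0x2b,0x26] = 18 69 aa

#0 dst[0x24+5] := {0x58,0x02,0x69,0x39,0x3b}
#1 dst[0x25+7] := {0x39,0x3b,0x10,0x53,0x09,0xaa,0xe6}
#2 dst[0x23+6] := {0x10,0x53,0x09,0xaa,0xe6,0x3d}
#3 dst[0x00+8] := {0x18,0x58,0x02,0x69,0x39,0x3b,0x10,0x53}
#4 dst[0x2a+3] := {0x02,0x69,0x39}
query mem[0x00]=0x18, mem[0x2b]=0x69, mem[0x26]=0xaa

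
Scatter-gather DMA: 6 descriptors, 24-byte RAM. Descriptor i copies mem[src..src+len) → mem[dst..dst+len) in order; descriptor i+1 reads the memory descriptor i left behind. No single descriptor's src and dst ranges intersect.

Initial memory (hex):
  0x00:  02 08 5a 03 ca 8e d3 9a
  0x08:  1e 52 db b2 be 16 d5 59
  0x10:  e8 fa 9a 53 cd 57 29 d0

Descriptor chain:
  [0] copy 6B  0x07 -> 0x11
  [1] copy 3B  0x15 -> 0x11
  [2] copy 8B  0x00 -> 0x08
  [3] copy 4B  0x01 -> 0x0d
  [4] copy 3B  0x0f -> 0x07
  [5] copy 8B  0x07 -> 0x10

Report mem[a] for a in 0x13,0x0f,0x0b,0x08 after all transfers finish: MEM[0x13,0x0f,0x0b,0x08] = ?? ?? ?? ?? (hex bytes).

[0] 0x07->0x11 len=6 : 9a 1e 52 db b2 be
[1] 0x15->0x11 len=3 : b2 be d0
[2] 0x00->0x08 len=8 : 02 08 5a 03 ca 8e d3 9a
[3] 0x01->0x0d len=4 : 08 5a 03 ca
[4] 0x0f->0x07 len=3 : 03 ca b2
[5] 0x07->0x10 len=8 : 03 ca b2 5a 03 ca 08 5a
query mem[0x13]=0x5a, mem[0x0f]=0x03, mem[0x0b]=0x03, mem[0x08]=0xca

MEM[0x13,0x0f,0x0b,0x08] = 5a 03 03 ca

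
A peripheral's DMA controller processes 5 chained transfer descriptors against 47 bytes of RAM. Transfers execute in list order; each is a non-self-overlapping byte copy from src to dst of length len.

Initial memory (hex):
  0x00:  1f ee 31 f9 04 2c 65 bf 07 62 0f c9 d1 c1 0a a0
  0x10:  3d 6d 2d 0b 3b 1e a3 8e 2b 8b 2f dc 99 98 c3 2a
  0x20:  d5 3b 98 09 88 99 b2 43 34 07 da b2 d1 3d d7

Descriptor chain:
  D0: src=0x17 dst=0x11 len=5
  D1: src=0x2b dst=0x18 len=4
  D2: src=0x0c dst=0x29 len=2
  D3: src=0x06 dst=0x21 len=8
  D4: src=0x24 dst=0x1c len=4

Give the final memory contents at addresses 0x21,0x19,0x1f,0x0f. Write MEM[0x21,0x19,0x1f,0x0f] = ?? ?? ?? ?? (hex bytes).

MEM[0x21,0x19,0x1f,0x0f] = 65 d1 d1 a0

[0] 0x17->0x11 len=5 : 8e 2b 8b 2f dc
[1] 0x2b->0x18 len=4 : b2 d1 3d d7
[2] 0x0c->0x29 len=2 : d1 c1
[3] 0x06->0x21 len=8 : 65 bf 07 62 0f c9 d1 c1
[4] 0x24->0x1c len=4 : 62 0f c9 d1
query mem[0x21]=0x65, mem[0x19]=0xd1, mem[0x1f]=0xd1, mem[0x0f]=0xa0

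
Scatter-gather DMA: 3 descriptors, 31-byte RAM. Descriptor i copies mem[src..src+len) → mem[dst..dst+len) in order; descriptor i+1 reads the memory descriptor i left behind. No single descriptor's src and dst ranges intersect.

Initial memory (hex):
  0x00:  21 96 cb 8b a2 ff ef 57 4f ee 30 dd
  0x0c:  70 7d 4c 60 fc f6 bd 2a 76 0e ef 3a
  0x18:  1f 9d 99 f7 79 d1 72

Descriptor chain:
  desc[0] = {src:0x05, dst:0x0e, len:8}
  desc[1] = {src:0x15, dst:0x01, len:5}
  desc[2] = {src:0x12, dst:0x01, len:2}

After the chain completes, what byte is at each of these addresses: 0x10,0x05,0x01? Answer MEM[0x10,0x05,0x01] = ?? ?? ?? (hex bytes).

#0 dst[0x0e+8] := {0xff,0xef,0x57,0x4f,0xee,0x30,0xdd,0x70}
#1 dst[0x01+5] := {0x70,0xef,0x3a,0x1f,0x9d}
#2 dst[0x01+2] := {0xee,0x30}
query mem[0x10]=0x57, mem[0x05]=0x9d, mem[0x01]=0xee

MEM[0x10,0x05,0x01] = 57 9d ee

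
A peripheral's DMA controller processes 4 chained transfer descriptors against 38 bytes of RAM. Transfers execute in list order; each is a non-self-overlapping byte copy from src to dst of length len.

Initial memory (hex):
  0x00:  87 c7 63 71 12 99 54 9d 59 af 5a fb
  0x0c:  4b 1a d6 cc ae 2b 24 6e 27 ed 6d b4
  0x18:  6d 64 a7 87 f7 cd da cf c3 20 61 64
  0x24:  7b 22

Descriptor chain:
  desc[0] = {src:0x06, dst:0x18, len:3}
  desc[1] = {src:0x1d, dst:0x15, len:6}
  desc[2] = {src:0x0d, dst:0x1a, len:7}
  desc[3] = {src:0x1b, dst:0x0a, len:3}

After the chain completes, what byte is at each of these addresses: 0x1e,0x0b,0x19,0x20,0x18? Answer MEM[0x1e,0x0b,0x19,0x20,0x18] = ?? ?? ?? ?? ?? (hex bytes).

MEM[0x1e,0x0b,0x19,0x20,0x18] = 2b cc 20 6e c3

#0 dst[0x18+3] := {0x54,0x9d,0x59}
#1 dst[0x15+6] := {0xcd,0xda,0xcf,0xc3,0x20,0x61}
#2 dst[0x1a+7] := {0x1a,0xd6,0xcc,0xae,0x2b,0x24,0x6e}
#3 dst[0x0a+3] := {0xd6,0xcc,0xae}
query mem[0x1e]=0x2b, mem[0x0b]=0xcc, mem[0x19]=0x20, mem[0x20]=0x6e, mem[0x18]=0xc3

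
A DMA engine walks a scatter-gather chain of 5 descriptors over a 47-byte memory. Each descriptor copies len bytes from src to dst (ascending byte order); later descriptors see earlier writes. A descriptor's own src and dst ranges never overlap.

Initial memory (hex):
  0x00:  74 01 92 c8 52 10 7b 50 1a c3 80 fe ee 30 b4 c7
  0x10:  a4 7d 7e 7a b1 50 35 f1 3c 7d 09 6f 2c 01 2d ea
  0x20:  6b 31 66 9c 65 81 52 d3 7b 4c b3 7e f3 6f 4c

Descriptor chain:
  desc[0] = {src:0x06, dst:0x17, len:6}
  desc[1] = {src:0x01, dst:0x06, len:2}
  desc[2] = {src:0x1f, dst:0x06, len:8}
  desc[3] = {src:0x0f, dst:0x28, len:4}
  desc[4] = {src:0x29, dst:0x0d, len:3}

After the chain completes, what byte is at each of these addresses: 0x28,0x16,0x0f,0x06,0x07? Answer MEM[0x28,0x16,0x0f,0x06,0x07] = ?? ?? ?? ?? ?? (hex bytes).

  after D0: wrote 6B at 0x17 = 7b501ac380fe
  after D1: wrote 2B at 0x06 = 0192
  after D2: wrote 8B at 0x06 = ea6b31669c658152
  after D3: wrote 4B at 0x28 = c7a47d7e
  after D4: wrote 3B at 0x0d = a47d7e
query mem[0x28]=0xc7, mem[0x16]=0x35, mem[0x0f]=0x7e, mem[0x06]=0xea, mem[0x07]=0x6b

MEM[0x28,0x16,0x0f,0x06,0x07] = c7 35 7e ea 6b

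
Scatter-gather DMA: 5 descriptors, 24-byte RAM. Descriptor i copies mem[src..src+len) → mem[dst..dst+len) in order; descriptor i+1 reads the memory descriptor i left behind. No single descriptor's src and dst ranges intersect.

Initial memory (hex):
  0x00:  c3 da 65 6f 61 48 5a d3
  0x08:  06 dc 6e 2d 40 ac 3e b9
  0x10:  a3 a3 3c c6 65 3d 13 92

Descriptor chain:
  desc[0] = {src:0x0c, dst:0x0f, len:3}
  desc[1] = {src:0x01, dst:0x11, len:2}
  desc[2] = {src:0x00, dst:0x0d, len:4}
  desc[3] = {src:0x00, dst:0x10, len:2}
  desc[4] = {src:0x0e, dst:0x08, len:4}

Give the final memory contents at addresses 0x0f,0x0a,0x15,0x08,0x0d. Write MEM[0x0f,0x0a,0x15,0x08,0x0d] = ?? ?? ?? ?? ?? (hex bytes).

MEM[0x0f,0x0a,0x15,0x08,0x0d] = 65 c3 3d da c3

D0: mem[0x0f..0x11] <- [40 ac 3e]
D1: mem[0x11..0x12] <- [da 65]
D2: mem[0x0d..0x10] <- [c3 da 65 6f]
D3: mem[0x10..0x11] <- [c3 da]
D4: mem[0x08..0x0b] <- [da 65 c3 da]
query mem[0x0f]=0x65, mem[0x0a]=0xc3, mem[0x15]=0x3d, mem[0x08]=0xda, mem[0x0d]=0xc3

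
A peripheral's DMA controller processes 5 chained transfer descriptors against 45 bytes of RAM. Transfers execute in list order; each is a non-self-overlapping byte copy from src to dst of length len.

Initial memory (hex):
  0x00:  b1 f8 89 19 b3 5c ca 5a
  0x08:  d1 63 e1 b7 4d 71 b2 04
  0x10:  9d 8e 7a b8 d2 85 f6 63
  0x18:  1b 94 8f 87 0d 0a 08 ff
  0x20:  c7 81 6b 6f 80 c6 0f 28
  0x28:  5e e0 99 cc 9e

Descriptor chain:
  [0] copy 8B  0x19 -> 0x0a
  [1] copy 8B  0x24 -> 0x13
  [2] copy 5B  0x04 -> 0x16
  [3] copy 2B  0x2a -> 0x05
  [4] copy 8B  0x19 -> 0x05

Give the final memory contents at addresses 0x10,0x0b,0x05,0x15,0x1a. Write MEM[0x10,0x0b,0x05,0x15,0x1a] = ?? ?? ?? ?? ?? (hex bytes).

  after D0: wrote 8B at 0x0a = 948f870d0a08ffc7
  after D1: wrote 8B at 0x13 = 80c60f285ee099cc
  after D2: wrote 5B at 0x16 = b35cca5ad1
  after D3: wrote 2B at 0x05 = 99cc
  after D4: wrote 8B at 0x05 = 5ad1870d0a08ffc7
query mem[0x10]=0xff, mem[0x0b]=0xff, mem[0x05]=0x5a, mem[0x15]=0x0f, mem[0x1a]=0xd1

MEM[0x10,0x0b,0x05,0x15,0x1a] = ff ff 5a 0f d1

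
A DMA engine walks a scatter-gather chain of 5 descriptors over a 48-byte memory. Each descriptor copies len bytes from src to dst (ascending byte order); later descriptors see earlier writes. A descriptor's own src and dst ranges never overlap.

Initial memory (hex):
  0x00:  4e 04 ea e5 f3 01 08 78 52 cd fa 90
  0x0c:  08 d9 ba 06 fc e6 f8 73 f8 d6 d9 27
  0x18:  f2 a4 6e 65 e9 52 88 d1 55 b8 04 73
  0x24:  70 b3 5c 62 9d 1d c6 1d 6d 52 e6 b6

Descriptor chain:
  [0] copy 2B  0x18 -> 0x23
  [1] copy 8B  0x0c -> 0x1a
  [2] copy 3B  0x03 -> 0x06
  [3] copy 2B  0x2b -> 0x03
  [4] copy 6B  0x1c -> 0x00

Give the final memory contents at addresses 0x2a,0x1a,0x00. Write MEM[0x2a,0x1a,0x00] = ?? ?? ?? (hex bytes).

MEM[0x2a,0x1a,0x00] = c6 08 ba

[0] 0x18->0x23 len=2 : f2 a4
[1] 0x0c->0x1a len=8 : 08 d9 ba 06 fc e6 f8 73
[2] 0x03->0x06 len=3 : e5 f3 01
[3] 0x2b->0x03 len=2 : 1d 6d
[4] 0x1c->0x00 len=6 : ba 06 fc e6 f8 73
query mem[0x2a]=0xc6, mem[0x1a]=0x08, mem[0x00]=0xba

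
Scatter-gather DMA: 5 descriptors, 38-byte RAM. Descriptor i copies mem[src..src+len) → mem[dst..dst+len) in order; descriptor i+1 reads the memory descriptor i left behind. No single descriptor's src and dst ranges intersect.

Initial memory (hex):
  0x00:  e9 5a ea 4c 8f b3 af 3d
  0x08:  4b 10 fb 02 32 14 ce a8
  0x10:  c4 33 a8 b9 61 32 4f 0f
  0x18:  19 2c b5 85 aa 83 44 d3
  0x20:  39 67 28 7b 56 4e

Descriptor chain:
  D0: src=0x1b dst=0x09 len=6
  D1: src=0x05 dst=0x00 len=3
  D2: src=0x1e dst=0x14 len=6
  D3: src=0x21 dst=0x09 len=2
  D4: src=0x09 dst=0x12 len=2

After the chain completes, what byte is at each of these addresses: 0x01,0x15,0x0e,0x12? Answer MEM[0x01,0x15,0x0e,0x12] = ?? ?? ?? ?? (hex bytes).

[0] 0x1b->0x09 len=6 : 85 aa 83 44 d3 39
[1] 0x05->0x00 len=3 : b3 af 3d
[2] 0x1e->0x14 len=6 : 44 d3 39 67 28 7b
[3] 0x21->0x09 len=2 : 67 28
[4] 0x09->0x12 len=2 : 67 28
query mem[0x01]=0xaf, mem[0x15]=0xd3, mem[0x0e]=0x39, mem[0x12]=0x67

MEM[0x01,0x15,0x0e,0x12] = af d3 39 67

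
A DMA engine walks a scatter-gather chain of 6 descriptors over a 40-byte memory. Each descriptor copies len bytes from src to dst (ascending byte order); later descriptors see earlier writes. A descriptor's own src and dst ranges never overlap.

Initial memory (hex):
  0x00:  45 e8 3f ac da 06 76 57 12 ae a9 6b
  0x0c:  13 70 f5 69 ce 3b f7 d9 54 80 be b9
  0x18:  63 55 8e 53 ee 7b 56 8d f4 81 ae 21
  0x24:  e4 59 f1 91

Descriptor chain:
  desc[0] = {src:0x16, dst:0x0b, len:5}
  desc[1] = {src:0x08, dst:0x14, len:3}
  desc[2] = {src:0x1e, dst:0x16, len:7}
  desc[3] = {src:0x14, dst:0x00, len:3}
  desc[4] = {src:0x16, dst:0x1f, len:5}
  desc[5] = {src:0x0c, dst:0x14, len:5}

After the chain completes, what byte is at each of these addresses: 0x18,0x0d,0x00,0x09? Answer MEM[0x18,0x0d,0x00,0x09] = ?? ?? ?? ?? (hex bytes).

D0: mem[0x0b..0x0f] <- [be b9 63 55 8e]
D1: mem[0x14..0x16] <- [12 ae a9]
D2: mem[0x16..0x1c] <- [56 8d f4 81 ae 21 e4]
D3: mem[0x00..0x02] <- [12 ae 56]
D4: mem[0x1f..0x23] <- [56 8d f4 81 ae]
D5: mem[0x14..0x18] <- [b9 63 55 8e ce]
query mem[0x18]=0xce, mem[0x0d]=0x63, mem[0x00]=0x12, mem[0x09]=0xae

MEM[0x18,0x0d,0x00,0x09] = ce 63 12 ae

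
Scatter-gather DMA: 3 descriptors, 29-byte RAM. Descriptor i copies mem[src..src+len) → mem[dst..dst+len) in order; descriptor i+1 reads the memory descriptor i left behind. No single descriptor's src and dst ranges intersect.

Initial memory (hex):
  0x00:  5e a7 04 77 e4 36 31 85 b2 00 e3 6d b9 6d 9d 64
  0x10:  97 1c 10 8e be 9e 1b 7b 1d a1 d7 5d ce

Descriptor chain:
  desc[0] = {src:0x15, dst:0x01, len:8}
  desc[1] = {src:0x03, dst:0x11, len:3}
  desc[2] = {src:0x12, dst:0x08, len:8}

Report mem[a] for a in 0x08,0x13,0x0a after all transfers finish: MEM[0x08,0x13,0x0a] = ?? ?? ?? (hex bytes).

MEM[0x08,0x13,0x0a] = 1d a1 be

D0: mem[0x01..0x08] <- [9e 1b 7b 1d a1 d7 5d ce]
D1: mem[0x11..0x13] <- [7b 1d a1]
D2: mem[0x08..0x0f] <- [1d a1 be 9e 1b 7b 1d a1]
query mem[0x08]=0x1d, mem[0x13]=0xa1, mem[0x0a]=0xbe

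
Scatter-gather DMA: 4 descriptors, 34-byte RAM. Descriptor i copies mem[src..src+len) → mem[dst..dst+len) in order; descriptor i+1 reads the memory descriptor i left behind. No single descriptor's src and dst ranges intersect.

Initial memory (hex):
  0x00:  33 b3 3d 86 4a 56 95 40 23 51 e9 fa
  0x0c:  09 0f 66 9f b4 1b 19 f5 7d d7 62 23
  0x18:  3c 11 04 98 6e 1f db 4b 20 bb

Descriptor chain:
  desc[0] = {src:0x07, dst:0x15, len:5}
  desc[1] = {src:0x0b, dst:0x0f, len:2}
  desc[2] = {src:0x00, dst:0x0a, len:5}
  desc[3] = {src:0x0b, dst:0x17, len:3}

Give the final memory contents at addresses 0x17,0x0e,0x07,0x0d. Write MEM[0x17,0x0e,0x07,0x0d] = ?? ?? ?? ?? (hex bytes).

MEM[0x17,0x0e,0x07,0x0d] = b3 4a 40 86

D0: mem[0x15..0x19] <- [40 23 51 e9 fa]
D1: mem[0x0f..0x10] <- [fa 09]
D2: mem[0x0a..0x0e] <- [33 b3 3d 86 4a]
D3: mem[0x17..0x19] <- [b3 3d 86]
query mem[0x17]=0xb3, mem[0x0e]=0x4a, mem[0x07]=0x40, mem[0x0d]=0x86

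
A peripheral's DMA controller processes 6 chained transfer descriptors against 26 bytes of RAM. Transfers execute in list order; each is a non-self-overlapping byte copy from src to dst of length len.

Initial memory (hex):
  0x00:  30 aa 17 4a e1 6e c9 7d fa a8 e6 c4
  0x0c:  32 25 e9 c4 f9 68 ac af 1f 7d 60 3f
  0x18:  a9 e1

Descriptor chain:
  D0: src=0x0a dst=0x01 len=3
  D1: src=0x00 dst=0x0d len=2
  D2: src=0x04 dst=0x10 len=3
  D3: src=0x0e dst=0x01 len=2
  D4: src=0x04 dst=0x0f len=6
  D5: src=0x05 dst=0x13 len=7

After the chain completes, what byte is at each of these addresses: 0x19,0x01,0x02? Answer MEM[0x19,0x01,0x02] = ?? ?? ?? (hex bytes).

MEM[0x19,0x01,0x02] = c4 e6 c4

#0 dst[0x01+3] := {0xe6,0xc4,0x32}
#1 dst[0x0d+2] := {0x30,0xe6}
#2 dst[0x10+3] := {0xe1,0x6e,0xc9}
#3 dst[0x01+2] := {0xe6,0xc4}
#4 dst[0x0f+6] := {0xe1,0x6e,0xc9,0x7d,0xfa,0xa8}
#5 dst[0x13+7] := {0x6e,0xc9,0x7d,0xfa,0xa8,0xe6,0xc4}
query mem[0x19]=0xc4, mem[0x01]=0xe6, mem[0x02]=0xc4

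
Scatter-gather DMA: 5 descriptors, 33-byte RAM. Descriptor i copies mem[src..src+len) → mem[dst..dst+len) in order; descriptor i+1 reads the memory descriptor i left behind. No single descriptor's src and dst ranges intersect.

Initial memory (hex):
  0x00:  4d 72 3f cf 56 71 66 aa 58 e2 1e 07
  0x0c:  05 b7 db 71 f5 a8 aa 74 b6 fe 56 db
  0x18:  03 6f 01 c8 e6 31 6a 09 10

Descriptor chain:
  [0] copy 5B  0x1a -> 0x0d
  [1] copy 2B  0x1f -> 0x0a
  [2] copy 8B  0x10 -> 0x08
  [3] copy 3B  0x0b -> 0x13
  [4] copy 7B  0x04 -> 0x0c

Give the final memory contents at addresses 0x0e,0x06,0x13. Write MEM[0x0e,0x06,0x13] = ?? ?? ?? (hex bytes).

  after D0: wrote 5B at 0x0d = 01c8e6316a
  after D1: wrote 2B at 0x0a = 0910
  after D2: wrote 8B at 0x08 = 316aaa74b6fe56db
  after D3: wrote 3B at 0x13 = 74b6fe
  after D4: wrote 7B at 0x0c = 567166aa316aaa
query mem[0x0e]=0x66, mem[0x06]=0x66, mem[0x13]=0x74

MEM[0x0e,0x06,0x13] = 66 66 74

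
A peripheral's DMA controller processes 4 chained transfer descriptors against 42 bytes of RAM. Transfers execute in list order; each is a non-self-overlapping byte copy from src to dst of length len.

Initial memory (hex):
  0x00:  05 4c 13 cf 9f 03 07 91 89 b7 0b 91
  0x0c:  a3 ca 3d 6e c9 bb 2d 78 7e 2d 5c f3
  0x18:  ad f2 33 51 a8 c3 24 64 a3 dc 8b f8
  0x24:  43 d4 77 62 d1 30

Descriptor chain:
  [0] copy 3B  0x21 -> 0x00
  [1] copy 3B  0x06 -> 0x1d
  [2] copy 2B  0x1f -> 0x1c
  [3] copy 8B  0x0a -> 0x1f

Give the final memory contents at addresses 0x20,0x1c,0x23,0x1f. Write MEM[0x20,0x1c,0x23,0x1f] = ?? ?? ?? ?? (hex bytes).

#0 dst[0x00+3] := {0xdc,0x8b,0xf8}
#1 dst[0x1d+3] := {0x07,0x91,0x89}
#2 dst[0x1c+2] := {0x89,0xa3}
#3 dst[0x1f+8] := {0x0b,0x91,0xa3,0xca,0x3d,0x6e,0xc9,0xbb}
query mem[0x20]=0x91, mem[0x1c]=0x89, mem[0x23]=0x3d, mem[0x1f]=0x0b

MEM[0x20,0x1c,0x23,0x1f] = 91 89 3d 0b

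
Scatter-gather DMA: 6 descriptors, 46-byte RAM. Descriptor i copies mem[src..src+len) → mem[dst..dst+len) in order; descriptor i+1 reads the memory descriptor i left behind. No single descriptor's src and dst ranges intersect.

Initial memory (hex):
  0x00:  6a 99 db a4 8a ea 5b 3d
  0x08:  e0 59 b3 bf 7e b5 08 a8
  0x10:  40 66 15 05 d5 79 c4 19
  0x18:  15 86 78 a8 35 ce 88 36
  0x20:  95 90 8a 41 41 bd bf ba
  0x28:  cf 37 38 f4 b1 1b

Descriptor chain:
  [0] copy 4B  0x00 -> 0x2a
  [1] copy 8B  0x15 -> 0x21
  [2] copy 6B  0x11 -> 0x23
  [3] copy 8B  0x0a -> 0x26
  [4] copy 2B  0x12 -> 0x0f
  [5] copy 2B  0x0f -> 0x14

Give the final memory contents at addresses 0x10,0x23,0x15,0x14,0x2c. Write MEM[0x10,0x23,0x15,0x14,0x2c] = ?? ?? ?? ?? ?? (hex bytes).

D0: mem[0x2a..0x2d] <- [6a 99 db a4]
D1: mem[0x21..0x28] <- [79 c4 19 15 86 78 a8 35]
D2: mem[0x23..0x28] <- [66 15 05 d5 79 c4]
D3: mem[0x26..0x2d] <- [b3 bf 7e b5 08 a8 40 66]
D4: mem[0x0f..0x10] <- [15 05]
D5: mem[0x14..0x15] <- [15 05]
query mem[0x10]=0x05, mem[0x23]=0x66, mem[0x15]=0x05, mem[0x14]=0x15, mem[0x2c]=0x40

MEM[0x10,0x23,0x15,0x14,0x2c] = 05 66 05 15 40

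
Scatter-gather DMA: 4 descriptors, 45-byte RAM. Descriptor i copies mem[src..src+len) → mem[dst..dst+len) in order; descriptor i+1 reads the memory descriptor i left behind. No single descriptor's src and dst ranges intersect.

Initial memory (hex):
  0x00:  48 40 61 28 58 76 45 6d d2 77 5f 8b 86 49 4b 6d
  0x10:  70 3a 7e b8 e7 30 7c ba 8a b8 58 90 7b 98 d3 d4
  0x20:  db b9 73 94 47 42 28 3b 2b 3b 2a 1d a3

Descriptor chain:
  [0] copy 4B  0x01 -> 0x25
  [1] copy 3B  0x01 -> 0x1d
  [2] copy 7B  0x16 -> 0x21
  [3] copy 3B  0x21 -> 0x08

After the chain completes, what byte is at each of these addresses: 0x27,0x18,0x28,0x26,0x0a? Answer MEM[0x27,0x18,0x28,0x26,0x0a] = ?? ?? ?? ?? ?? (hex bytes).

MEM[0x27,0x18,0x28,0x26,0x0a] = 7b 8a 58 90 8a

D0: mem[0x25..0x28] <- [40 61 28 58]
D1: mem[0x1d..0x1f] <- [40 61 28]
D2: mem[0x21..0x27] <- [7c ba 8a b8 58 90 7b]
D3: mem[0x08..0x0a] <- [7c ba 8a]
query mem[0x27]=0x7b, mem[0x18]=0x8a, mem[0x28]=0x58, mem[0x26]=0x90, mem[0x0a]=0x8a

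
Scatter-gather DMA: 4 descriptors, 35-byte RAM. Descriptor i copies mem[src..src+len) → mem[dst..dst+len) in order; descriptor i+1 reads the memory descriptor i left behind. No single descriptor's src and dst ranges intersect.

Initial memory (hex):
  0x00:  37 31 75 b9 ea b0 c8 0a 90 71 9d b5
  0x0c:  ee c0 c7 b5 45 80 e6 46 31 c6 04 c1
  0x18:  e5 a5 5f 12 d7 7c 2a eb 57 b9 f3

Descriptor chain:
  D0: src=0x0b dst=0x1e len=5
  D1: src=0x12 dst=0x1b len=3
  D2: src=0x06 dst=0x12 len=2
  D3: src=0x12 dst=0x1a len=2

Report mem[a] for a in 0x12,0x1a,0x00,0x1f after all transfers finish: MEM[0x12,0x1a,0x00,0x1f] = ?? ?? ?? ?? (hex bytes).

  after D0: wrote 5B at 0x1e = b5eec0c7b5
  after D1: wrote 3B at 0x1b = e64631
  after D2: wrote 2B at 0x12 = c80a
  after D3: wrote 2B at 0x1a = c80a
query mem[0x12]=0xc8, mem[0x1a]=0xc8, mem[0x00]=0x37, mem[0x1f]=0xee

MEM[0x12,0x1a,0x00,0x1f] = c8 c8 37 ee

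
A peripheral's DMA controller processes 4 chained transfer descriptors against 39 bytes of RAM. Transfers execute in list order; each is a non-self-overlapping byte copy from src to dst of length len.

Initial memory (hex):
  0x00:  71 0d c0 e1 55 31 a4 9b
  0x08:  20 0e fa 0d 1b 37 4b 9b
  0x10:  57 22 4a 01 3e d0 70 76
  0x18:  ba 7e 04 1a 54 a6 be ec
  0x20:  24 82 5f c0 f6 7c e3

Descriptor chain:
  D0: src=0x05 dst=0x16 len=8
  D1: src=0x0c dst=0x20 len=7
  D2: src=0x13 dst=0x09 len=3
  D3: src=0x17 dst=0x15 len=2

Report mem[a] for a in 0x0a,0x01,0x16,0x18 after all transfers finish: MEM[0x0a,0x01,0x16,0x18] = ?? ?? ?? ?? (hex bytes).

MEM[0x0a,0x01,0x16,0x18] = 3e 0d 9b 9b

D0: mem[0x16..0x1d] <- [31 a4 9b 20 0e fa 0d 1b]
D1: mem[0x20..0x26] <- [1b 37 4b 9b 57 22 4a]
D2: mem[0x09..0x0b] <- [01 3e d0]
D3: mem[0x15..0x16] <- [a4 9b]
query mem[0x0a]=0x3e, mem[0x01]=0x0d, mem[0x16]=0x9b, mem[0x18]=0x9b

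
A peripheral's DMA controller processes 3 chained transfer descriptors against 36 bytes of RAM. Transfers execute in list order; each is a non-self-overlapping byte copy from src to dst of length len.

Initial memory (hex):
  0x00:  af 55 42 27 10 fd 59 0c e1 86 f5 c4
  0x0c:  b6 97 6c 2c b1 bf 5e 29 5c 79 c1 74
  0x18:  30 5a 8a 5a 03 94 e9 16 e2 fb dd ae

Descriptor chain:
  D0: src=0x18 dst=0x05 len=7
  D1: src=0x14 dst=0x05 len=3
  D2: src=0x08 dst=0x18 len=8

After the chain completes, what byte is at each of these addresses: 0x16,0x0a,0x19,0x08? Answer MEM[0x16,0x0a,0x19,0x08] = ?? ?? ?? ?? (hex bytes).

MEM[0x16,0x0a,0x19,0x08] = c1 94 03 5a

#0 dst[0x05+7] := {0x30,0x5a,0x8a,0x5a,0x03,0x94,0xe9}
#1 dst[0x05+3] := {0x5c,0x79,0xc1}
#2 dst[0x18+8] := {0x5a,0x03,0x94,0xe9,0xb6,0x97,0x6c,0x2c}
query mem[0x16]=0xc1, mem[0x0a]=0x94, mem[0x19]=0x03, mem[0x08]=0x5a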